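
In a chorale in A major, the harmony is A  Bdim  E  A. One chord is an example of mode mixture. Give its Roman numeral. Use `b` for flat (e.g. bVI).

ii°

The diatonic triads in A major are A, Bm, C#m, D, E, F#m, G#dim. A and E are both diatonic. Bdim (B–D–F) doesn't fit — on degree 2 A major would have Bm (ii). Bdim is the degree-2 chord of A minor, so it is the borrowed ii°.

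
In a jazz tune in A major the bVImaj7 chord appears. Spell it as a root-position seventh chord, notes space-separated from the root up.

F A C E

bVImaj7 is built on the lowered scale degree 6. In A major degree 6 is F#; lowered it becomes F. Stacking thirds in A minor on F gives F–A–C–E.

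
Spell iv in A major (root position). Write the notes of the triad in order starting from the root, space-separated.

The root, D, is scale degree 4 — the same note in A major and A minor; only the chord quality changes. Stacking thirds in A minor on D gives D–F–A.

D F A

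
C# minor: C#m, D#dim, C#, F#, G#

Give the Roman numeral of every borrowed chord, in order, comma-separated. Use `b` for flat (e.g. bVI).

I, IV

C# minor has the diatonic set C#m, D#dim, E, F#m, G#, A, B (with V from harmonic minor). C#m, D#dim and G# are all diatonic. C# (C#–E#–G#) is not: scale degree 1 in C# minor carries C#m (i). In C# major the chord on that degree is C#, so here it functions as I, borrowed from the parallel major. F# (F#–A#–C#) doesn't fit — on degree 4 C# minor would have F#m (iv). F# is the degree-4 chord of C# major, so it is the borrowed IV.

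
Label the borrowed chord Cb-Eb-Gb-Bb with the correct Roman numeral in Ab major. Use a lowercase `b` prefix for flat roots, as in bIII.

The root Cb is the lowered 3rd scale degree — diatonically Ab major has C there. Cb–Eb–Gb–Bb is a major-seventh chord — the form found in Ab minor, not the diatonic iii (Cm). Borrowed into Ab major it is written bIIImaj7.

bIIImaj7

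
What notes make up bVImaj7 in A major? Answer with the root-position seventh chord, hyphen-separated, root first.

F-A-C-E

Scale degree 6 in A major is F#. bVImaj7 uses the lowered form, F, taken from A minor. In A minor the chord on F is F–A–C–E.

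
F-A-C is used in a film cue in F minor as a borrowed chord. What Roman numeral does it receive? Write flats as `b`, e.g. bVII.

I

F is scale degree 1 in F minor. Diatonically F minor has Fm (i) on that degree; F–A–C is instead the major chord native to F major, so it takes the label I.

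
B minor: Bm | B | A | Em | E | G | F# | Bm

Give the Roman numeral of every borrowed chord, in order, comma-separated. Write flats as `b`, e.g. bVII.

I, IV

In B minor (with V from harmonic minor) the diatonic chords are Bm, C#dim, D, Em, F#, G, A. Bm, A, Em, G and F# are all diatonic. B (B–D#–F#) doesn't fit — on degree 1 B minor would have Bm (i). B is the degree-1 chord of B major, so it is the borrowed I. E (E–G#–B) doesn't fit — on degree 4 B minor would have Em (iv). E is the degree-4 chord of B major, so it is the borrowed IV.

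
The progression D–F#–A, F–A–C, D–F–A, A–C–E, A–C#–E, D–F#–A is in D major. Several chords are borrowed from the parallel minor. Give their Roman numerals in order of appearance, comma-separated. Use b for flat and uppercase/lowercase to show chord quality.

bIII, i, v

D major has the diatonic set D, Em, F#m, G, A, Bm, C#dim. D–F#–A = D and A–C#–E = A both belong to that set. F–A–C is not: scale degree 3 in D major carries F#m (iii). In D minor the chord on that degree is F, so here it functions as bIII, borrowed from the parallel minor. D–F–A doesn't fit — on degree 1 D major would have D (I). Dm is the degree-1 chord of D minor, so it is the borrowed i. A–C–E doesn't fit — on degree 5 D major would have A (V). Am is the degree-5 chord of D minor, so it is the borrowed v.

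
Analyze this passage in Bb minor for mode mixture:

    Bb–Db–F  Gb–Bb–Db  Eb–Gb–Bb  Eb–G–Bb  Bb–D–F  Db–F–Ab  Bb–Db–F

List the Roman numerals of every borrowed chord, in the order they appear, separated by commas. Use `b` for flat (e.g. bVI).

In Bb minor (with V from harmonic minor) the diatonic chords are Bbm, Cdim, Db, Ebm, F, Gb, Ab. Of the given chords, Bb–Db–F = Bbm, Gb–Bb–Db = Gb, Eb–Gb–Bb = Ebm and Db–F–Ab = Db are diatonic. Eb–G–Bb doesn't fit — on degree 4 Bb minor would have Ebm (iv). Eb is the degree-4 chord of Bb major, so it is the borrowed IV. Bb–D–F doesn't fit — on degree 1 Bb minor would have Bbm (i). Bb is the degree-1 chord of Bb major, so it is the borrowed I.

IV, I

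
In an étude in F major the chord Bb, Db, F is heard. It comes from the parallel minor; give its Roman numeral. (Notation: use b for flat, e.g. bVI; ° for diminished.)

The root Bb is the diatonic 4th degree of F major; the borrowing shows in the chord quality. Diatonically F major has Bb (IV) on that degree; Bb–Db–F is instead the minor chord native to F minor, so it takes the label iv.

iv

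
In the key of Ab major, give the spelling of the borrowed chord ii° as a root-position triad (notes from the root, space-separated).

Bb Db Fb

ii° is built on scale degree 2, which is Bb in both Ab major and its parallel. Building the diminished chord from the parallel minor on Bb: Bb–Db–Fb.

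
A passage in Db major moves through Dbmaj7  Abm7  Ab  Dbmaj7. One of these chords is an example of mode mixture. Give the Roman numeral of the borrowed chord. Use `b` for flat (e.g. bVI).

The diatonic triads in Db major are Db, Ebm, Fm, Gb, Ab, Bbm, Cdim. Dbmaj7 and Ab both belong to that set. Abm7 (Ab–Cb–Eb–Gb) doesn't fit — on degree 5 Db major would have Ab (V). Abm7 is the degree-5 chord of Db minor, so it is the borrowed v7.

v7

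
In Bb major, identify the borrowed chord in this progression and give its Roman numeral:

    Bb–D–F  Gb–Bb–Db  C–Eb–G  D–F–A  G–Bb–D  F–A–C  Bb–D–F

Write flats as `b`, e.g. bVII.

The diatonic triads in Bb major are Bb, Cm, Dm, Eb, F, Gm, Adim. Bb–D–F = Bb, C–Eb–G = Cm, D–F–A = Dm, G–Bb–D = Gm and F–A–C = F are all diatonic. Gb–Bb–Db doesn't fit — on degree 6 Bb major would have Gm (vi). Gb is the degree-6 chord of Bb minor, so it is the borrowed bVI.

bVI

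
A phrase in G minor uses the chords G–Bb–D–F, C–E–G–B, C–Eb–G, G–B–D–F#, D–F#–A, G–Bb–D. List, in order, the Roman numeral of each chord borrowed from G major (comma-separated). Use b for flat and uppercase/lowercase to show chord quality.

IVmaj7, Imaj7

In G minor (with V from harmonic minor) the diatonic chords are Gm, Adim, Bb, Cm, D, Eb, F. Of the given chords, G–Bb–D–F = Gm7, C–Eb–G = Cm, D–F#–A = D and G–Bb–D = Gm are diatonic. C–E–G–B doesn't fit — on degree 4 G minor would have Cm (iv). Cmaj7 is the degree-4 chord of G major, so it is the borrowed IVmaj7. G–B–D–F# is not: scale degree 1 in G minor carries Gm (i). In G major the chord on that degree is Gmaj7, so here it functions as Imaj7, borrowed from the parallel major.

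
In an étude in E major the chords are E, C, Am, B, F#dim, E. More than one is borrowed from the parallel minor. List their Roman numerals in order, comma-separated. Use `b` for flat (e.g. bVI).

bVI, iv, ii°

E major has the diatonic set E, F#m, G#m, A, B, C#m, D#dim. E and B are both diatonic. C (C–E–G) is not: scale degree 6 in E major carries C#m (vi). In E minor the chord on that degree is C, so here it functions as bVI, borrowed from the parallel minor. But Am (A–C–E) is foreign: the diatonic IV on degree 4 is A, whereas Am comes from E minor. It is labeled iv. But F#dim (F#–A–C) is foreign: the diatonic ii on degree 2 is F#m, whereas F#dim comes from E minor. It is labeled ii°.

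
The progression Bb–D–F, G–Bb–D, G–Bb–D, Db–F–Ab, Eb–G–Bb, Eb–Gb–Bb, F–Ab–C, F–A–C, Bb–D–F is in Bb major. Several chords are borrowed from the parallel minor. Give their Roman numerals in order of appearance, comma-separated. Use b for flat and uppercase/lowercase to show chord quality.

bIII, iv, v

The diatonic triads in Bb major are Bb, Cm, Dm, Eb, F, Gm, Adim. Bb–D–F = Bb, G–Bb–D = Gm, Eb–G–Bb = Eb and F–A–C = F are all diatonic. Db–F–Ab is not: scale degree 3 in Bb major carries Dm (iii). In Bb minor the chord on that degree is Db, so here it functions as bIII, borrowed from the parallel minor. Eb–Gb–Bb is not: scale degree 4 in Bb major carries Eb (IV). In Bb minor the chord on that degree is Ebm, so here it functions as iv, borrowed from the parallel minor. F–Ab–C is not: scale degree 5 in Bb major carries F (V). In Bb minor the chord on that degree is Fm, so here it functions as v, borrowed from the parallel minor.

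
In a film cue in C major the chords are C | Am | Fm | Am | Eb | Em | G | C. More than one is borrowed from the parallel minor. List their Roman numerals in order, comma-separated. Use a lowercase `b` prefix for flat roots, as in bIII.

The diatonic triads in C major are C, Dm, Em, F, G, Am, Bdim. C, Am, Em and G are all diatonic. But Fm (F–Ab–C) is foreign: the diatonic IV on degree 4 is F, whereas Fm comes from C minor. It is labeled iv. Eb (Eb–G–Bb) is not: scale degree 3 in C major carries Em (iii). In C minor the chord on that degree is Eb, so here it functions as bIII, borrowed from the parallel minor.

iv, bIII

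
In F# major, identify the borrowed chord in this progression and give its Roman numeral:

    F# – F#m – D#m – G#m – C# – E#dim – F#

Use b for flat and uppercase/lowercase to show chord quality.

In F# major the diatonic chords are F#, G#m, A#m, B, C#, D#m, E#dim. Of the given chords, F#, D#m, G#m, C# and E#dim are diatonic. F#m (F#–A–C#) doesn't fit — on degree 1 F# major would have F# (I). F#m is the degree-1 chord of F# minor, so it is the borrowed i.

i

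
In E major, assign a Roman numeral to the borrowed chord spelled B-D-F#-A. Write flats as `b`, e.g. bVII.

The root B is the diatonic 5th degree of E major; the borrowing shows in the chord quality. B–D–F#–A is a minor-seventh chord — the form found in E minor, not the diatonic V (B). Borrowed into E major it is written v7.

v7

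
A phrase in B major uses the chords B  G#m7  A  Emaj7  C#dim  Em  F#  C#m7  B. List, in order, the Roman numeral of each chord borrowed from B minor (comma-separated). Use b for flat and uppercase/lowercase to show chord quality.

bVII, ii°, iv

In B major the diatonic chords are B, C#m, D#m, E, F#, G#m, A#dim. B, G#m7, Emaj7, F# and C#m7 all belong to that set. A (A–C#–E) is not: scale degree 7 in B major carries A#dim (vii°). In B minor the chord on that degree is A, so here it functions as bVII, borrowed from the parallel minor. C#dim (C#–E–G) doesn't fit — on degree 2 B major would have C#m (ii). C#dim is the degree-2 chord of B minor, so it is the borrowed ii°. Em (E–G–B) doesn't fit — on degree 4 B major would have E (IV). Em is the degree-4 chord of B minor, so it is the borrowed iv.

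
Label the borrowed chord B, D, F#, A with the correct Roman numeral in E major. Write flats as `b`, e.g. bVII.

B is scale degree 5 in E major. Diatonically E major has B (V) on that degree; B–D–F#–A is instead the minor-seventh chord native to E minor, so it takes the label v7.

v7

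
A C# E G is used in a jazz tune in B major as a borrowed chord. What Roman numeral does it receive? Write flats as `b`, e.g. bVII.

bVII7

A is the lowered form of scale degree 7 in B major (the diatonic degree 7 is A#). The diatonic chord on degree 7 would be A#dim (vii°), but A–C#–E–G is the dominant-seventh chord from B minor. As a borrowed chord it is labeled bVII7.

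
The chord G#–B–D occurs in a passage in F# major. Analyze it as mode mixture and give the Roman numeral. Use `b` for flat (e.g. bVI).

ii°

The root G# is the diatonic 2nd degree of F# major; the borrowing shows in the chord quality. Diatonically F# major has G#m (ii) on that degree; G#–B–D is instead the diminished chord native to F# minor, so it takes the label ii°.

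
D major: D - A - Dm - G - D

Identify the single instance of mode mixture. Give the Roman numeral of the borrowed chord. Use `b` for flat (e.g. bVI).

i

The diatonic triads in D major are D, Em, F#m, G, A, Bm, C#dim. D, A and G all belong to that set. But Dm (D–F–A) is foreign: the diatonic I on degree 1 is D, whereas Dm comes from D minor. It is labeled i.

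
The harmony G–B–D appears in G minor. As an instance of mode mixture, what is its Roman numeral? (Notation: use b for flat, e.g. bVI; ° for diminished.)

I

G is scale degree 1 in G minor. G–B–D is a major chord — the form found in G major, not the diatonic i (Gm). Borrowed into G minor it is written I.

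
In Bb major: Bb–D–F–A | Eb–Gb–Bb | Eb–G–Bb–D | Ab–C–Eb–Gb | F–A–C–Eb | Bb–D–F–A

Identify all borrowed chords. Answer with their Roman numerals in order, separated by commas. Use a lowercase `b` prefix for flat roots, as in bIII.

iv, bVII7

In Bb major the diatonic chords are Bb, Cm, Dm, Eb, F, Gm, Adim. Of the given chords, Bb–D–F–A = Bbmaj7, Eb–G–Bb–D = Ebmaj7 and F–A–C–Eb = F7 are diatonic. Eb–Gb–Bb doesn't fit — on degree 4 Bb major would have Eb (IV). Ebm is the degree-4 chord of Bb minor, so it is the borrowed iv. Ab–C–Eb–Gb is not: scale degree 7 in Bb major carries Adim (vii°). In Bb minor the chord on that degree is Ab7, so here it functions as bVII7, borrowed from the parallel minor.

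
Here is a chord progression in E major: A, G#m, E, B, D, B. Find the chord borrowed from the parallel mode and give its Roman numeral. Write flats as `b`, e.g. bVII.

E major has the diatonic set E, F#m, G#m, A, B, C#m, D#dim. Of the given chords, A, G#m, E and B are diatonic. D (D–F#–A) doesn't fit — on degree 7 E major would have D#dim (vii°). D is the degree-7 chord of E minor, so it is the borrowed bVII.

bVII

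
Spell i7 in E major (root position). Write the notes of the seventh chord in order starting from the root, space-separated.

The root, E, is scale degree 1 — the same note in E major and E minor; only the chord quality changes. In E minor the chord on E is E–G–B–D.

E G B D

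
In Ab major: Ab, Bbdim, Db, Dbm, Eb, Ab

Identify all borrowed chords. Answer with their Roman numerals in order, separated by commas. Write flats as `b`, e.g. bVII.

The diatonic triads in Ab major are Ab, Bbm, Cm, Db, Eb, Fm, Gdim. Of the given chords, Ab, Db and Eb are diatonic. But Bbdim (Bb–Db–Fb) is foreign: the diatonic ii on degree 2 is Bbm, whereas Bbdim comes from Ab minor. It is labeled ii°. But Dbm (Db–Fb–Ab) is foreign: the diatonic IV on degree 4 is Db, whereas Dbm comes from Ab minor. It is labeled iv.

ii°, iv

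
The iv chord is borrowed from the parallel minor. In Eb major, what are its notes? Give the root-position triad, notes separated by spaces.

The root, Ab, is scale degree 4 — the same note in Eb major and Eb minor; only the chord quality changes. Stacking thirds in Eb minor on Ab gives Ab–Cb–Eb.

Ab Cb Eb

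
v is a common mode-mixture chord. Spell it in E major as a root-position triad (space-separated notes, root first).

B D F#

The root, B, is scale degree 5 — the same note in E major and E minor; only the chord quality changes. In E minor the chord on B is B–D–F#.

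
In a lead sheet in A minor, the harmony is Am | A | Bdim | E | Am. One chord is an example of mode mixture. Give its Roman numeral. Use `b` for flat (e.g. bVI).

In A minor (with V from harmonic minor) the diatonic chords are Am, Bdim, C, Dm, E, F, G. Of the given chords, Am, Bdim and E are diatonic. A (A–C#–E) is not: scale degree 1 in A minor carries Am (i). In A major the chord on that degree is A, so here it functions as I, borrowed from the parallel major.

I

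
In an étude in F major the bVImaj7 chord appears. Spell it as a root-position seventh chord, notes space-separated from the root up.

Db F Ab C

The root of bVImaj7 is the lowered 6th degree: D becomes Db. In F minor the chord on Db is Db–F–Ab–C.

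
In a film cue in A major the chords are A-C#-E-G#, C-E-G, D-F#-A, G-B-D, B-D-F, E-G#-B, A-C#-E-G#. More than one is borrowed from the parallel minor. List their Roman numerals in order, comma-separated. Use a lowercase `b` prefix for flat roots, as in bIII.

The diatonic triads in A major are A, Bm, C#m, D, E, F#m, G#dim. Of the given chords, A–C#–E–G# = Amaj7, D–F#–A = D and E–G#–B = E are diatonic. C–E–G is not: scale degree 3 in A major carries C#m (iii). In A minor the chord on that degree is C, so here it functions as bIII, borrowed from the parallel minor. G–B–D is not: scale degree 7 in A major carries G#dim (vii°). In A minor the chord on that degree is G, so here it functions as bVII, borrowed from the parallel minor. B–D–F doesn't fit — on degree 2 A major would have Bm (ii). Bdim is the degree-2 chord of A minor, so it is the borrowed ii°.

bIII, bVII, ii°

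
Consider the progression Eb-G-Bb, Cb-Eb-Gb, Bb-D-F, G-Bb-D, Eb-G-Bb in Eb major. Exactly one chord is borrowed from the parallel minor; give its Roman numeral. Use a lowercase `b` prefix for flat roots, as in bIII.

Eb major has the diatonic set Eb, Fm, Gm, Ab, Bb, Cm, Ddim. Eb–G–Bb = Eb, Bb–D–F = Bb and G–Bb–D = Gm all belong to that set. Cb–Eb–Gb doesn't fit — on degree 6 Eb major would have Cm (vi). Cb is the degree-6 chord of Eb minor, so it is the borrowed bVI.

bVI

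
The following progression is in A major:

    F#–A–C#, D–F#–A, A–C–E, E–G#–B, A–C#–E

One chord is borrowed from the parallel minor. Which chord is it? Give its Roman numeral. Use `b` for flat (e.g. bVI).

The diatonic triads in A major are A, Bm, C#m, D, E, F#m, G#dim. F#–A–C# = F#m, D–F#–A = D, E–G#–B = E and A–C#–E = A all belong to that set. But A–C–E is foreign: the diatonic I on degree 1 is A, whereas Am comes from A minor. It is labeled i.

i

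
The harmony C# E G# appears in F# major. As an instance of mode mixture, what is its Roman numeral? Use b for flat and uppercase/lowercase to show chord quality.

C# is scale degree 5 in F# major. The diatonic chord on degree 5 would be C# (V), but C#–E–G# is the minor chord from F# minor. As a borrowed chord it is labeled v.

v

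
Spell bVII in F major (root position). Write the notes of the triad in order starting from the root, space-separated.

Eb G Bb

bVII is built on the lowered scale degree 7. In F major degree 7 is E; lowered it becomes Eb. Building the major chord from the parallel minor on Eb: Eb–G–Bb.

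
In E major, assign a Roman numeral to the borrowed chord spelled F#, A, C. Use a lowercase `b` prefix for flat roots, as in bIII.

F# is scale degree 2 in E major. Diatonically E major has F#m (ii) on that degree; F#–A–C is instead the diminished chord native to E minor, so it takes the label ii°.

ii°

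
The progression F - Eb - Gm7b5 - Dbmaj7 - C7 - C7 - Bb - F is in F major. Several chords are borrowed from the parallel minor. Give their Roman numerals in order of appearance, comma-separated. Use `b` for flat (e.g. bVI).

The diatonic triads in F major are F, Gm, Am, Bb, C, Dm, Edim. F, C7 and Bb all belong to that set. Eb (Eb–G–Bb) doesn't fit — on degree 7 F major would have Edim (vii°). Eb is the degree-7 chord of F minor, so it is the borrowed bVII. But Gm7b5 (G–Bb–Db–F) is foreign: the diatonic ii on degree 2 is Gm, whereas Gm7b5 comes from F minor. It is labeled iiø7. Dbmaj7 (Db–F–Ab–C) is not: scale degree 6 in F major carries Dm (vi). In F minor the chord on that degree is Dbmaj7, so here it functions as bVImaj7, borrowed from the parallel minor.

bVII, iiø7, bVImaj7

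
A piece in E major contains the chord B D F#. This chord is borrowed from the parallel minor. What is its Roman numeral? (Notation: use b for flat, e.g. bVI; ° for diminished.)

The root B is the diatonic 5th degree of E major; the borrowing shows in the chord quality. B–D–F# is a minor chord — the form found in E minor, not the diatonic V (B). Borrowed into E major it is written v.

v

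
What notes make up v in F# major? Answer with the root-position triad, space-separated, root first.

C# E G#

v is built on scale degree 5, which is C# in both F# major and its parallel. Building the minor chord from the parallel minor on C#: C#–E–G#.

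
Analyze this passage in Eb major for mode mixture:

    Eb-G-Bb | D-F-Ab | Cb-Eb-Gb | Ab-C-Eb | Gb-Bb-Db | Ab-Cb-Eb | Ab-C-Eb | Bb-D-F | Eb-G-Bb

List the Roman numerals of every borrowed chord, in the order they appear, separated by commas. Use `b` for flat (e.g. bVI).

In Eb major the diatonic chords are Eb, Fm, Gm, Ab, Bb, Cm, Ddim. Of the given chords, Eb–G–Bb = Eb, D–F–Ab = Ddim, Ab–C–Eb = Ab and Bb–D–F = Bb are diatonic. Cb–Eb–Gb is not: scale degree 6 in Eb major carries Cm (vi). In Eb minor the chord on that degree is Cb, so here it functions as bVI, borrowed from the parallel minor. But Gb–Bb–Db is foreign: the diatonic iii on degree 3 is Gm, whereas Gb comes from Eb minor. It is labeled bIII. Ab–Cb–Eb doesn't fit — on degree 4 Eb major would have Ab (IV). Abm is the degree-4 chord of Eb minor, so it is the borrowed iv.

bVI, bIII, iv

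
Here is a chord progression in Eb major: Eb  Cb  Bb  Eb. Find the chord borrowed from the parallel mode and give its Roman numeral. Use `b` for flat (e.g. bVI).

bVI

The diatonic triads in Eb major are Eb, Fm, Gm, Ab, Bb, Cm, Ddim. Of the given chords, Eb and Bb are diatonic. But Cb (Cb–Eb–Gb) is foreign: the diatonic vi on degree 6 is Cm, whereas Cb comes from Eb minor. It is labeled bVI.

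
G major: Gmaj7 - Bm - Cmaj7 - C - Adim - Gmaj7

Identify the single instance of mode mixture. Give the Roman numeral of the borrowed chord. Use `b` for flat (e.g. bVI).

G major has the diatonic set G, Am, Bm, C, D, Em, F#dim. Of the given chords, Gmaj7, Bm, Cmaj7 and C are diatonic. Adim (A–C–Eb) doesn't fit — on degree 2 G major would have Am (ii). Adim is the degree-2 chord of G minor, so it is the borrowed ii°.

ii°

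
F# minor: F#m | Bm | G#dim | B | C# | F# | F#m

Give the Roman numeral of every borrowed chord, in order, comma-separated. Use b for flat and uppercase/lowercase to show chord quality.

In F# minor (with V from harmonic minor) the diatonic chords are F#m, G#dim, A, Bm, C#, D, E. F#m, Bm, G#dim and C# are all diatonic. B (B–D#–F#) doesn't fit — on degree 4 F# minor would have Bm (iv). B is the degree-4 chord of F# major, so it is the borrowed IV. But F# (F#–A#–C#) is foreign: the diatonic i on degree 1 is F#m, whereas F# comes from F# major. It is labeled I.

IV, I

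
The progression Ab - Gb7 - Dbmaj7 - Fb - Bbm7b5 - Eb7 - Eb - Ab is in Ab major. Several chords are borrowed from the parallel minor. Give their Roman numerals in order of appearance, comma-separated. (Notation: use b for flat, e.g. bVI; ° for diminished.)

bVII7, bVI, iiø7

The diatonic triads in Ab major are Ab, Bbm, Cm, Db, Eb, Fm, Gdim. Ab, Dbmaj7, Eb7 and Eb are all diatonic. But Gb7 (Gb–Bb–Db–Fb) is foreign: the diatonic vii° on degree 7 is Gdim, whereas Gb7 comes from Ab minor. It is labeled bVII7. Fb (Fb–Ab–Cb) doesn't fit — on degree 6 Ab major would have Fm (vi). Fb is the degree-6 chord of Ab minor, so it is the borrowed bVI. Bbm7b5 (Bb–Db–Fb–Ab) doesn't fit — on degree 2 Ab major would have Bbm (ii). Bbm7b5 is the degree-2 chord of Ab minor, so it is the borrowed iiø7.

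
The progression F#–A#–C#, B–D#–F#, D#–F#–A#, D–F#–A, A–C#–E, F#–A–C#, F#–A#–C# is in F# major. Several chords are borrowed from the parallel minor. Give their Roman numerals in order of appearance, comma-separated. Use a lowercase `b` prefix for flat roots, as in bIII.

bVI, bIII, i

The diatonic triads in F# major are F#, G#m, A#m, B, C#, D#m, E#dim. Of the given chords, F#–A#–C# = F#, B–D#–F# = B and D#–F#–A# = D#m are diatonic. But D–F#–A is foreign: the diatonic vi on degree 6 is D#m, whereas D comes from F# minor. It is labeled bVI. A–C#–E is not: scale degree 3 in F# major carries A#m (iii). In F# minor the chord on that degree is A, so here it functions as bIII, borrowed from the parallel minor. But F#–A–C# is foreign: the diatonic I on degree 1 is F#, whereas F#m comes from F# minor. It is labeled i.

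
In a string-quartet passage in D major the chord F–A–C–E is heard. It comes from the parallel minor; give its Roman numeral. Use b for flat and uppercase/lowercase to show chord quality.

In D major scale degree 3 is F#; F is its lowered form, from D minor. Diatonically D major has F#m (iii) on that degree; F–A–C–E is instead the major-seventh chord native to D minor, so it takes the label bIIImaj7.

bIIImaj7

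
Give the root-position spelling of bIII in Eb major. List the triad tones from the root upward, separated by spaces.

Gb Bb Db

Scale degree 3 in Eb major is G. bIII uses the lowered form, Gb, taken from Eb minor. Stacking thirds in Eb minor on Gb gives Gb–Bb–Db.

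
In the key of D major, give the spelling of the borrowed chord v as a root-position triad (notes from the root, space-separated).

v is built on scale degree 5, which is A in both D major and its parallel. In D minor the chord on A is A–C–E.

A C E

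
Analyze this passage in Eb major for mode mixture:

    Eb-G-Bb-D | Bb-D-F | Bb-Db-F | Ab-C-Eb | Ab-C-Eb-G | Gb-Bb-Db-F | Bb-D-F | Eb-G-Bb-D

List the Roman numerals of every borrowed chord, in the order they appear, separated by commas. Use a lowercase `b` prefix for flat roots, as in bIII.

v, bIIImaj7

Eb major has the diatonic set Eb, Fm, Gm, Ab, Bb, Cm, Ddim. Of the given chords, Eb–G–Bb–D = Ebmaj7, Bb–D–F = Bb, Ab–C–Eb = Ab and Ab–C–Eb–G = Abmaj7 are diatonic. Bb–Db–F is not: scale degree 5 in Eb major carries Bb (V). In Eb minor the chord on that degree is Bbm, so here it functions as v, borrowed from the parallel minor. Gb–Bb–Db–F doesn't fit — on degree 3 Eb major would have Gm (iii). Gbmaj7 is the degree-3 chord of Eb minor, so it is the borrowed bIIImaj7.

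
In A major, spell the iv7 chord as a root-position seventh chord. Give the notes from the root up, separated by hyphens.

D-F-A-C

The root, D, is scale degree 4 — the same note in A major and A minor; only the chord quality changes. In A minor the chord on D is D–F–A–C.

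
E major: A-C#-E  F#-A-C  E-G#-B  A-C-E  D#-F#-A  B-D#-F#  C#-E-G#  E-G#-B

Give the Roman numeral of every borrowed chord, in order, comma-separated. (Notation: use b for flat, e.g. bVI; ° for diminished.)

In E major the diatonic chords are E, F#m, G#m, A, B, C#m, D#dim. A–C#–E = A, E–G#–B = E, D#–F#–A = D#dim, B–D#–F# = B and C#–E–G# = C#m all belong to that set. But F#–A–C is foreign: the diatonic ii on degree 2 is F#m, whereas F#dim comes from E minor. It is labeled ii°. A–C–E doesn't fit — on degree 4 E major would have A (IV). Am is the degree-4 chord of E minor, so it is the borrowed iv.

ii°, iv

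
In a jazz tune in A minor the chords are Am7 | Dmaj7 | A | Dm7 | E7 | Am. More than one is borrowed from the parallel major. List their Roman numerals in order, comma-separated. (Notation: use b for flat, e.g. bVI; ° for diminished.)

IVmaj7, I

A minor has the diatonic set Am, Bdim, C, Dm, E, F, G (with V from harmonic minor). Am7, Dm7, E7 and Am all belong to that set. Dmaj7 (D–F#–A–C#) doesn't fit — on degree 4 A minor would have Dm (iv). Dmaj7 is the degree-4 chord of A major, so it is the borrowed IVmaj7. A (A–C#–E) doesn't fit — on degree 1 A minor would have Am (i). A is the degree-1 chord of A major, so it is the borrowed I.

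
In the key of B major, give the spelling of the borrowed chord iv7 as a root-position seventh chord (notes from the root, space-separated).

iv7 is built on scale degree 4, which is E in both B major and its parallel. Stacking thirds in B minor on E gives E–G–B–D.

E G B D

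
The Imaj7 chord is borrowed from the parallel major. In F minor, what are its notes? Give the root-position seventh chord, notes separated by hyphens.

Imaj7 is built on scale degree 1, which is F in both F minor and its parallel. Stacking thirds in F major on F gives F–A–C–E.

F-A-C-E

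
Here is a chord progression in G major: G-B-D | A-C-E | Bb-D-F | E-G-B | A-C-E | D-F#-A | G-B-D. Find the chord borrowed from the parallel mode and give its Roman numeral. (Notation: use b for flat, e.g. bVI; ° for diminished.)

bIII

G major has the diatonic set G, Am, Bm, C, D, Em, F#dim. G–B–D = G, A–C–E = Am, E–G–B = Em and D–F#–A = D all belong to that set. But Bb–D–F is foreign: the diatonic iii on degree 3 is Bm, whereas Bb comes from G minor. It is labeled bIII.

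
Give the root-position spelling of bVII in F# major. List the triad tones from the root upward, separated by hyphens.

E-G#-B

The root of bVII is the lowered 7th degree: E# becomes E. In F# minor the chord on E is E–G#–B.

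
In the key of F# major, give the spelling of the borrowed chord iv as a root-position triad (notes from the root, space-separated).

The root, B, is scale degree 4 — the same note in F# major and F# minor; only the chord quality changes. In F# minor the chord on B is B–D–F#.

B D F#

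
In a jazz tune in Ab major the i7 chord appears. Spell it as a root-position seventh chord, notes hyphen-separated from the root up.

Ab-Cb-Eb-Gb

The root, Ab, is scale degree 1 — the same note in Ab major and Ab minor; only the chord quality changes. In Ab minor the chord on Ab is Ab–Cb–Eb–Gb.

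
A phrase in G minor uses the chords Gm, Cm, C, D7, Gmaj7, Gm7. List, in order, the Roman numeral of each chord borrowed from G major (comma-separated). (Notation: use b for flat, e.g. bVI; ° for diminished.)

G minor has the diatonic set Gm, Adim, Bb, Cm, D, Eb, F (with V from harmonic minor). Of the given chords, Gm, Cm, D7 and Gm7 are diatonic. C (C–E–G) doesn't fit — on degree 4 G minor would have Cm (iv). C is the degree-4 chord of G major, so it is the borrowed IV. Gmaj7 (G–B–D–F#) is not: scale degree 1 in G minor carries Gm (i). In G major the chord on that degree is Gmaj7, so here it functions as Imaj7, borrowed from the parallel major.

IV, Imaj7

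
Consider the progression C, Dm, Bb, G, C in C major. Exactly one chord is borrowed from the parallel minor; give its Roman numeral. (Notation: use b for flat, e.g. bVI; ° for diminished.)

bVII

The diatonic triads in C major are C, Dm, Em, F, G, Am, Bdim. C, Dm and G are all diatonic. Bb (Bb–D–F) doesn't fit — on degree 7 C major would have Bdim (vii°). Bb is the degree-7 chord of C minor, so it is the borrowed bVII.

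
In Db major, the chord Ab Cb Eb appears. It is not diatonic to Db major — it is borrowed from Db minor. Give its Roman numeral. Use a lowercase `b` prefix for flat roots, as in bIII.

The root Ab is the diatonic 5th degree of Db major; the borrowing shows in the chord quality. The diatonic chord on degree 5 would be Ab (V), but Ab–Cb–Eb is the minor chord from Db minor. As a borrowed chord it is labeled v.

v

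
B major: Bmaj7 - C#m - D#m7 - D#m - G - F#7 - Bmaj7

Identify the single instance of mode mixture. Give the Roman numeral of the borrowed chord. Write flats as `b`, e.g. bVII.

bVI

B major has the diatonic set B, C#m, D#m, E, F#, G#m, A#dim. Bmaj7, C#m, D#m7, D#m and F#7 all belong to that set. But G (G–B–D) is foreign: the diatonic vi on degree 6 is G#m, whereas G comes from B minor. It is labeled bVI.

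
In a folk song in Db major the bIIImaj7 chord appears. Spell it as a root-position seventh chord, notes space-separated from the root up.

Fb Ab Cb Eb

The root of bIIImaj7 is the lowered 3rd degree: F becomes Fb. Building the major-seventh chord from the parallel minor on Fb: Fb–Ab–Cb–Eb.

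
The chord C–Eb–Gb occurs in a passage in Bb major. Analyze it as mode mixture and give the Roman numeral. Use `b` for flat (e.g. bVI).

ii°

C is scale degree 2 in Bb major. C–Eb–Gb is a diminished chord — the form found in Bb minor, not the diatonic ii (Cm). Borrowed into Bb major it is written ii°.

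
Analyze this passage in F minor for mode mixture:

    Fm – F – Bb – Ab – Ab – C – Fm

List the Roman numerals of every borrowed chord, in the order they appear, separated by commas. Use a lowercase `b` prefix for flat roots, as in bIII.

I, IV

F minor has the diatonic set Fm, Gdim, Ab, Bbm, C, Db, Eb (with V from harmonic minor). Of the given chords, Fm, Ab and C are diatonic. But F (F–A–C) is foreign: the diatonic i on degree 1 is Fm, whereas F comes from F major. It is labeled I. But Bb (Bb–D–F) is foreign: the diatonic iv on degree 4 is Bbm, whereas Bb comes from F major. It is labeled IV.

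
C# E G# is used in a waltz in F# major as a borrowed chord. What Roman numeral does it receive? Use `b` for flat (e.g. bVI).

v

The root C# is the diatonic 5th degree of F# major; the borrowing shows in the chord quality. C#–E–G# is a minor chord — the form found in F# minor, not the diatonic V (C#). Borrowed into F# major it is written v.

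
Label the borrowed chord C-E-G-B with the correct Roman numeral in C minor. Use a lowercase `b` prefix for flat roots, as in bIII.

Imaj7

The root C is the diatonic 1st degree of C minor; the borrowing shows in the chord quality. The diatonic chord on degree 1 would be Cm (i), but C–E–G–B is the major-seventh chord from C major. As a borrowed chord it is labeled Imaj7.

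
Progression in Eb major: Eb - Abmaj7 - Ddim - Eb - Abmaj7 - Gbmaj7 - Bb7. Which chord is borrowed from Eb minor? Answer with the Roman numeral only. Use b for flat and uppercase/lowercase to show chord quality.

bIIImaj7

In Eb major the diatonic chords are Eb, Fm, Gm, Ab, Bb, Cm, Ddim. Eb, Abmaj7, Ddim and Bb7 are all diatonic. Gbmaj7 (Gb–Bb–Db–F) is not: scale degree 3 in Eb major carries Gm (iii). In Eb minor the chord on that degree is Gbmaj7, so here it functions as bIIImaj7, borrowed from the parallel minor.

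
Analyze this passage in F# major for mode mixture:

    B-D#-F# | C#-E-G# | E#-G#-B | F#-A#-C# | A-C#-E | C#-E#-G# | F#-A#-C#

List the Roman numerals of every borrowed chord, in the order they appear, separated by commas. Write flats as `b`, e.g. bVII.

v, bIII

F# major has the diatonic set F#, G#m, A#m, B, C#, D#m, E#dim. B–D#–F# = B, E#–G#–B = E#dim, F#–A#–C# = F# and C#–E#–G# = C# all belong to that set. C#–E–G# is not: scale degree 5 in F# major carries C# (V). In F# minor the chord on that degree is C#m, so here it functions as v, borrowed from the parallel minor. A–C#–E doesn't fit — on degree 3 F# major would have A#m (iii). A is the degree-3 chord of F# minor, so it is the borrowed bIII.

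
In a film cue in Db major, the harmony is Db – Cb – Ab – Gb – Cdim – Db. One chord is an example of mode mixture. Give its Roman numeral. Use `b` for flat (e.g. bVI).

bVII

In Db major the diatonic chords are Db, Ebm, Fm, Gb, Ab, Bbm, Cdim. Db, Ab, Gb and Cdim are all diatonic. Cb (Cb–Eb–Gb) is not: scale degree 7 in Db major carries Cdim (vii°). In Db minor the chord on that degree is Cb, so here it functions as bVII, borrowed from the parallel minor.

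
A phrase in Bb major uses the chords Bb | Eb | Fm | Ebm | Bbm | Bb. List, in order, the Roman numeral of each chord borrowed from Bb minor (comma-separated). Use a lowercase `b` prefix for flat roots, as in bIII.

v, iv, i

In Bb major the diatonic chords are Bb, Cm, Dm, Eb, F, Gm, Adim. Bb and Eb both belong to that set. Fm (F–Ab–C) is not: scale degree 5 in Bb major carries F (V). In Bb minor the chord on that degree is Fm, so here it functions as v, borrowed from the parallel minor. Ebm (Eb–Gb–Bb) is not: scale degree 4 in Bb major carries Eb (IV). In Bb minor the chord on that degree is Ebm, so here it functions as iv, borrowed from the parallel minor. Bbm (Bb–Db–F) is not: scale degree 1 in Bb major carries Bb (I). In Bb minor the chord on that degree is Bbm, so here it functions as i, borrowed from the parallel minor.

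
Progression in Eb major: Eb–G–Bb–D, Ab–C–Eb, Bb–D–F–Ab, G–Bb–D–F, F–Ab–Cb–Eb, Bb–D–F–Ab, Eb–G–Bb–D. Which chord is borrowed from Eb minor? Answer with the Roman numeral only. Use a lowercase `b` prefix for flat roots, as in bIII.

iiø7

Eb major has the diatonic set Eb, Fm, Gm, Ab, Bb, Cm, Ddim. Eb–G–Bb–D = Ebmaj7, Ab–C–Eb = Ab, Bb–D–F–Ab = Bb7 and G–Bb–D–F = Gm7 all belong to that set. But F–Ab–Cb–Eb is foreign: the diatonic ii on degree 2 is Fm, whereas Fm7b5 comes from Eb minor. It is labeled iiø7.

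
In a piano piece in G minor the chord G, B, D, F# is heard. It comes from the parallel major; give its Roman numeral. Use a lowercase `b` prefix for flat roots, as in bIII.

Imaj7

The root G is the diatonic 1st degree of G minor; the borrowing shows in the chord quality. The diatonic chord on degree 1 would be Gm (i), but G–B–D–F# is the major-seventh chord from G major. As a borrowed chord it is labeled Imaj7.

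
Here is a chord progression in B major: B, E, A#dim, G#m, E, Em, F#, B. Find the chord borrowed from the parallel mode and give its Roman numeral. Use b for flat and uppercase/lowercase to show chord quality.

B major has the diatonic set B, C#m, D#m, E, F#, G#m, A#dim. B, E, A#dim, G#m and F# are all diatonic. Em (E–G–B) doesn't fit — on degree 4 B major would have E (IV). Em is the degree-4 chord of B minor, so it is the borrowed iv.

iv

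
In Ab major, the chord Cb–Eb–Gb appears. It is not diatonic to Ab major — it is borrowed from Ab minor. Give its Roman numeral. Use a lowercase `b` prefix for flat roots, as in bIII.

bIII

Cb is the lowered form of scale degree 3 in Ab major (the diatonic degree 3 is C). Cb–Eb–Gb is a major chord — the form found in Ab minor, not the diatonic iii (Cm). Borrowed into Ab major it is written bIII.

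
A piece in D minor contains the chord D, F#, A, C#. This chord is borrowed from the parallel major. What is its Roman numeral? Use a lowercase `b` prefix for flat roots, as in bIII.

Imaj7

The root D is the diatonic 1st degree of D minor; the borrowing shows in the chord quality. The diatonic chord on degree 1 would be Dm (i), but D–F#–A–C# is the major-seventh chord from D major. As a borrowed chord it is labeled Imaj7.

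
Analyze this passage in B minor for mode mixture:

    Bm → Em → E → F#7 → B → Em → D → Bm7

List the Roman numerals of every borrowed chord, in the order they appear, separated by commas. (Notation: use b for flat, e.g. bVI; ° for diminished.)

IV, I

In B minor (with V from harmonic minor) the diatonic chords are Bm, C#dim, D, Em, F#, G, A. Bm, Em, F#7, D and Bm7 are all diatonic. But E (E–G#–B) is foreign: the diatonic iv on degree 4 is Em, whereas E comes from B major. It is labeled IV. But B (B–D#–F#) is foreign: the diatonic i on degree 1 is Bm, whereas B comes from B major. It is labeled I.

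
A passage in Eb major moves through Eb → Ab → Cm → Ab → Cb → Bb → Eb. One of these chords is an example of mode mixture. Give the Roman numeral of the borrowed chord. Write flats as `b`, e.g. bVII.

bVI

The diatonic triads in Eb major are Eb, Fm, Gm, Ab, Bb, Cm, Ddim. Of the given chords, Eb, Ab, Cm and Bb are diatonic. But Cb (Cb–Eb–Gb) is foreign: the diatonic vi on degree 6 is Cm, whereas Cb comes from Eb minor. It is labeled bVI.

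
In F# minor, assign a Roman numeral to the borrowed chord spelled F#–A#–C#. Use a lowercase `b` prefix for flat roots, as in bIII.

The root F# is the diatonic 1st degree of F# minor; the borrowing shows in the chord quality. Diatonically F# minor has F#m (i) on that degree; F#–A#–C# is instead the major chord native to F# major, so it takes the label I.

I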